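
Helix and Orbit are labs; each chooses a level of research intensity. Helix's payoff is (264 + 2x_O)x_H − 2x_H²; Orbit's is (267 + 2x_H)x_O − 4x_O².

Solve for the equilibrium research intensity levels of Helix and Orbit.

94.5, 57

Expanding Helix's payoff: 264x_H + 2x_Ox_H − 2x_H².
∂π/∂x_H = 264 + 2x_O − 4x_H = 0, so x_H = 66 + 0.5x_O.
Likewise for Orbit: x_O = 33.375 + 0.25x_H.
Solving the two reaction functions simultaneously: (1 − (0.5)(0.25))x_H = 66 + 0.5·33.375, so 0.875x_H = 82.6875 and x_H = 94.5.
Then x_O = 33.375 + 0.25·94.5 = 57.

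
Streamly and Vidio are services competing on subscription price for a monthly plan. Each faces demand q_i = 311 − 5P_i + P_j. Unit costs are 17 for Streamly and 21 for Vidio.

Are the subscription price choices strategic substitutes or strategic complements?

strategic complements

Streamly's profit: π = (P_{Streamly} − 17)(311 − 5P_{Streamly} + P_{Vidio}).
∂π/∂P_{Streamly} = 396 − 10P_{Streamly} + P_{Vidio} = 0 ⇒ P_{Streamly} = 39.6 + 0.1P_{Vidio}.
The best-response slope dP_{Streamly}/dP_{Vidio} = 0.1 > 0: the reaction function is upward-sloping, so the choices are strategic complements.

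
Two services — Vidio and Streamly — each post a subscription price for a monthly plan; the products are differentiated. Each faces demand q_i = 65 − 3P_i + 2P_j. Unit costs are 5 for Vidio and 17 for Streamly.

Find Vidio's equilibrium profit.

892.6875

Vidio's profit: π = (P_{Vidio} − 5)(65 − 3P_{Vidio} + 2P_{Streamly}).
∂π/∂P_{Vidio} = 80 − 6P_{Vidio} + 2P_{Streamly} = 0 ⇒ P_{Vidio} = 40/3 + (1/3)P_{Streamly}.
Similarly P_{Streamly} = 58/3 + (1/3)P_{Vidio}.
Plugging P_{Streamly} into Vidio's best response: P_{Vidio} = 40/3 + (1/3)(58/3 + (1/3)P_{Vidio}) ⇒ (8/9)P_{Vidio} = 178/9, so P_{Vidio} = 22.25.
Then P_{Streamly} = 58/3 + (1/3)·22.25 = 26.75.
q_{Vidio} = 65 − 3·22.25 + 2·26.75 = 51.75.
Profit = (22.25 − 5)·51.75 = 892.6875.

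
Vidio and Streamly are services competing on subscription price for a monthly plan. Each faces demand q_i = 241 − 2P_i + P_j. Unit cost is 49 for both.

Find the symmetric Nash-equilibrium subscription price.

Vidio's profit: π = (P_{Vidio} − 49)(241 − 2P_{Vidio} + P_{Streamly}).
∂π/∂P_{Vidio} = 339 − 4P_{Vidio} + P_{Streamly} = 0 ⇒ P_{Vidio} = 84.75 + 0.25P_{Streamly}.
Setting P_{Vidio} = P_{Streamly} in the reaction function: P_{Vidio} = 84.75 + 0.25P_{Vidio}, so P_{Vidio} = 84.75 / 0.75 = 113.

113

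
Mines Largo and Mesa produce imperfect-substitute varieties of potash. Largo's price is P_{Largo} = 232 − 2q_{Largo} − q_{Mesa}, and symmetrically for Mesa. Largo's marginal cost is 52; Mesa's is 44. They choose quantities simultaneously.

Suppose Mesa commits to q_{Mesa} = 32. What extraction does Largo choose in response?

37

Mine Largo's profit: π = q_{Largo}(232 − 2q_{Largo} − q_{Mesa}) − 52q_{Largo}.
∂π/∂q_{Largo} = 180 − 4q_{Largo} − q_{Mesa} = 0 ⇒ q_{Largo} = 45 − 0.25q_{Mesa}.
At q_{Mesa} = 32: q_{Largo} = 45 − 0.25·32 = 37.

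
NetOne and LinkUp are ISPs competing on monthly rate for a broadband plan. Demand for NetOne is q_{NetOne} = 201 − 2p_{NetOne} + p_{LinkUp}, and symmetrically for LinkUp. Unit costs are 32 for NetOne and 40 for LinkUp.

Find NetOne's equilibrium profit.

6589.52

NetOne's profit: π = (p_{NetOne} − 32)(201 − 2p_{NetOne} + p_{LinkUp}).
∂π/∂p_{NetOne} = 265 − 4p_{NetOne} + p_{LinkUp} = 0 ⇒ p_{NetOne} = 66.25 + 0.25p_{LinkUp}.
Similarly p_{LinkUp} = 70.25 + 0.25p_{NetOne}.
Plugging p_{LinkUp} into NetOne's best response: p_{NetOne} = 66.25 + 0.25(70.25 + 0.25p_{NetOne}) ⇒ 0.9375p_{NetOne} = 83.8125, so p_{NetOne} = 89.4.
Then p_{LinkUp} = 70.25 + 0.25·89.4 = 92.6.
q_{NetOne} = 201 − 2·89.4 + 92.6 = 114.8.
Profit = (89.4 − 32)·114.8 = 6589.52.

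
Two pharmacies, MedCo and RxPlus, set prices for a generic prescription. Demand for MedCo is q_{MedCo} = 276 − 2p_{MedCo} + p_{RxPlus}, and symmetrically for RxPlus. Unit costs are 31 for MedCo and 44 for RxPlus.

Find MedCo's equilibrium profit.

13911.12

MedCo's profit: π = (p_{MedCo} − 31)(276 − 2p_{MedCo} + p_{RxPlus}).
∂π/∂p_{MedCo} = 338 − 4p_{MedCo} + p_{RxPlus} = 0 ⇒ p_{MedCo} = 84.5 + 0.25p_{RxPlus}.
Similarly p_{RxPlus} = 91 + 0.25p_{MedCo}.
Solving the two reaction functions simultaneously: (1 − (0.25)(0.25))p_{MedCo} = 84.5 + 0.25·91, so 0.9375p_{MedCo} = 107.25 and p_{MedCo} = 114.4.
Then p_{RxPlus} = 91 + 0.25·114.4 = 119.6.
q_{MedCo} = 276 − 2·114.4 + 119.6 = 166.8.
Profit = (114.4 − 31)·166.8 = 13911.12.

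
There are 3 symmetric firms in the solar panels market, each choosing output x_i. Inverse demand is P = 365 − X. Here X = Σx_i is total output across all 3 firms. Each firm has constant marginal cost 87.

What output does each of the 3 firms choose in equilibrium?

A representative firm's profit is π_i = x_i(365 − X) − 87x_i, with X = x_i + Σ_{j≠i} x_j.
First-order condition: 278 − 2x_i − Σ_{j≠i} x_j = 0.
Imposing symmetry (x_j = x for all j) turns Σ_{j≠i} x_j into 2x, so 278 = 4x and x = 69.5.

69.5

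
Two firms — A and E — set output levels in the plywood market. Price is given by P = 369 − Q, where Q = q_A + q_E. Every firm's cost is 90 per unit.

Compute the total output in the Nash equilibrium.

Firm A's profit: π = q_A(369 − (q_A + q_E)) − 90q_A.
∂π/∂q_A = 279 − 2q_A − q_E = 0, so q_A = 139.5 − 0.5q_E.
Setting q_A = q_E in the reaction function: q_A = 139.5 − 0.5q_A, so q_A = 139.5 / 1.5 = 93.
Total output: 93 + 93 = 186.

186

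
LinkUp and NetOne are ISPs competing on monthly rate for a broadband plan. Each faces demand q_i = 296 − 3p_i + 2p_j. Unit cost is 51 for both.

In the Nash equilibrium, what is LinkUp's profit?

11254.6875

LinkUp's profit: π = (p_{LinkUp} − 51)(296 − 3p_{LinkUp} + 2p_{NetOne}).
∂π/∂p_{LinkUp} = 449 − 6p_{LinkUp} + 2p_{NetOne} = 0 ⇒ p_{LinkUp} = 449/6 + (1/3)p_{NetOne}.
Setting p_{LinkUp} = p_{NetOne} in the reaction function: p_{LinkUp} = 449/6 + (1/3)p_{LinkUp}, so p_{LinkUp} = (449/6) / (2/3) = 112.25.
q_{LinkUp} = 296 − 3·112.25 + 2·112.25 = 183.75.
Profit = (112.25 − 51)·183.75 = 11254.6875.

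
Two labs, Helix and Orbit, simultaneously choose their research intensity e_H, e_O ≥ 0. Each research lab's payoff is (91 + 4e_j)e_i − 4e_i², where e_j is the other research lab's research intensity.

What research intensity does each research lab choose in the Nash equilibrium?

22.75

Helix's payoff is (91 + 4e_O)e_H − 4e_H².
∂π/∂e_H = 91 + 4e_O − 8e_H = 0, so e_H = 11.375 + 0.5e_O.
By symmetry e_O = e_H; substituting into the reaction function, 0.5e_H = 11.375 and e_H = 22.75.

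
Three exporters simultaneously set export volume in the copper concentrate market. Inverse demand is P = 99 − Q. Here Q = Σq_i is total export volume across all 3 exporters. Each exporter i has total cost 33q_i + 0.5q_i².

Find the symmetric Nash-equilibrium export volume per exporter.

A representative exporter's profit is π_i = q_i(99 − Q) − 33q_i − 0.5q_i², with Q = q_i + Σ_{j≠i} q_j.
First-order condition: 66 − 3q_i − Σ_{j≠i} q_j = 0.
With identical exporters, set every q_j = q: then 66 − 3q − 2q = 0, i.e. q = 66/5 = 13.2.

13.2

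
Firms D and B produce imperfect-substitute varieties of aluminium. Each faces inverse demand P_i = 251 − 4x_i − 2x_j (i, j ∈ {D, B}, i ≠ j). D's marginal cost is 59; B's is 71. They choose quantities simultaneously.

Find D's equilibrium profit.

1536.64

Firm D's profit: π = x_D(251 − 4x_D − 2x_B) − 59x_D.
∂π/∂x_D = 192 − 8x_D − 2x_B = 0 ⇒ x_D = 24 − 0.25x_B.
Similarly x_B = 22.5 − 0.25x_D.
Solving the two reaction functions simultaneously: (1 − (−0.25)(−0.25))x_D = 24 − 0.25·22.5, so 0.9375x_D = 18.375 and x_D = 19.6.
Then x_B = 22.5 − 0.25·19.6 = 17.6.
P_D = 251 − 4·19.6 − 2·17.6 = 137.4.
Profit = (137.4 − 59)·19.6 = 1536.64.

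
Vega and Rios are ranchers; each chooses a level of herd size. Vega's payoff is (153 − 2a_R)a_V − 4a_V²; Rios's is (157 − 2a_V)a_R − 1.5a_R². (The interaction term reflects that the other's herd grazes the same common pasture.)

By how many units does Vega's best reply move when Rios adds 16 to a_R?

-4

Expanding Vega's payoff: 153a_V − 2a_Ra_V − 4a_V².
∂π/∂a_V = 153 − 2a_R − 8a_V = 0, so a_V = 19.125 − 0.25a_R.
The reaction-function slope is −0.25, so a 16-unit rise in a_R moves a_V by −0.25 × 16 = −4. Vega's best response falls — the actions are strategic substitutes.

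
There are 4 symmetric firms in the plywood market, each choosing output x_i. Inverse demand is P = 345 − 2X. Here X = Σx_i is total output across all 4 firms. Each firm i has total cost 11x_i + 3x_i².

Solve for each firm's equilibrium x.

20.875

A representative firm's profit is π_i = x_i(345 − 2X) − 11x_i − 3x_i², with X = x_i + Σ_{j≠i} x_j.
First-order condition: 334 − 10x_i − 2Σ_{j≠i} x_j = 0.
With identical firms, set every x_j = x: then 334 − 10x − 6x = 0, i.e. x = 334/16 = 20.875.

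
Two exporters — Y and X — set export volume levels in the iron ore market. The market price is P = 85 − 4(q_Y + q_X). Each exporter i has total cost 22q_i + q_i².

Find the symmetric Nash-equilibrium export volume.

4.5

Exporter Y's profit: π = q_Y(85 − 4(q_Y + q_X)) − 22q_Y − q_Y².
∂π/∂q_Y = 63 − 10q_Y − 4q_X = 0, so q_Y = 6.3 − 0.4q_X.
The game is symmetric, so in equilibrium q_X = q_Y: the reaction function gives 1.4q_Y = 6.3, hence q_Y = 4.5.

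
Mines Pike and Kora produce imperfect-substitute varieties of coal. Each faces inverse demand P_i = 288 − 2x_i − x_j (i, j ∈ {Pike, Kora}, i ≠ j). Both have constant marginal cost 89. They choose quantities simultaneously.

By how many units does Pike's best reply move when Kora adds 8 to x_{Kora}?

Mine Pike's profit: π = x_{Pike}(288 − 2x_{Pike} − x_{Kora}) − 89x_{Pike}.
∂π/∂x_{Pike} = 199 − 4x_{Pike} − x_{Kora} = 0 ⇒ x_{Pike} = 49.75 − 0.25x_{Kora}.
The reaction-function slope is −0.25, so an 8-unit rise in x_{Kora} moves x_{Pike} by −0.25 × 8 = −2. Pike's best response falls — the actions are strategic substitutes.

-2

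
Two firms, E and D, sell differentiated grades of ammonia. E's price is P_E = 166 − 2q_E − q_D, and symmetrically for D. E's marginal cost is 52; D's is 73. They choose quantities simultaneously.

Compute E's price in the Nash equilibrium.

Firm E's profit: π = q_E(166 − 2q_E − q_D) − 52q_E.
∂π/∂q_E = 114 − 4q_E − q_D = 0 ⇒ q_E = 28.5 − 0.25q_D.
Similarly q_D = 23.25 − 0.25q_E.
Solving the two reaction functions simultaneously: (1 − (−0.25)(−0.25))q_E = 28.5 − 0.25·23.25, so 0.9375q_E = 22.6875 and q_E = 24.2.
Then q_D = 23.25 − 0.25·24.2 = 17.2.
P_E = 166 − 2·24.2 − 17.2 = 100.4.

100.4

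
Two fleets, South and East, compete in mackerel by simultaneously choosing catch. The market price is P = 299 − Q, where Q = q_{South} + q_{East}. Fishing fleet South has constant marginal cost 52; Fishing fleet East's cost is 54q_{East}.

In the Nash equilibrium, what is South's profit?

Fishing fleet South's profit: π = q_{South}(299 − (q_{South} + q_{East})) − 52q_{South}.
∂π/∂q_{South} = 247 − 2q_{South} − q_{East} = 0, so q_{South} = 123.5 − 0.5q_{East}.
By the same steps for East: q_{East} = 122.5 − 0.5q_{South}.
Substituting the second reaction function into the first: q_{South} = 123.5 − 0.5(122.5 − 0.5q_{South}), which gives 0.75q_{South} = 62.25 ⇒ q_{South} = 83.
Then q_{East} = 122.5 − 0.5·83 = 81.
Price P = 299 − 164 = 135.
South's profit: (135 − 52)·83 = 6889.

6889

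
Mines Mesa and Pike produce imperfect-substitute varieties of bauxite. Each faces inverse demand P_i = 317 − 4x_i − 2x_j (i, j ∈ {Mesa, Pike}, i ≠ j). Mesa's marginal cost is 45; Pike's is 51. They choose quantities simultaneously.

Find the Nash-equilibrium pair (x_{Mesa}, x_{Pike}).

27.4, 26.4

Mine Mesa's profit: π = x_{Mesa}(317 − 4x_{Mesa} − 2x_{Pike}) − 45x_{Mesa}.
∂π/∂x_{Mesa} = 272 − 8x_{Mesa} − 2x_{Pike} = 0 ⇒ x_{Mesa} = 34 − 0.25x_{Pike}.
Similarly x_{Pike} = 33.25 − 0.25x_{Mesa}.
Solving the two reaction functions simultaneously: (1 − (−0.25)(−0.25))x_{Mesa} = 34 − 0.25·33.25, so 0.9375x_{Mesa} = 25.6875 and x_{Mesa} = 27.4.
Then x_{Pike} = 33.25 − 0.25·27.4 = 26.4.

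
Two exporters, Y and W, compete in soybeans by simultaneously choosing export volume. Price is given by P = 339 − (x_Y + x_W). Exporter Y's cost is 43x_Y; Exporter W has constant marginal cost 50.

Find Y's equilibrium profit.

10201

Exporter Y's profit: π = x_Y(339 − (x_Y + x_W)) − 43x_Y.
∂π/∂x_Y = 296 − 2x_Y − x_W = 0, so x_Y = 148 − 0.5x_W.
By the same steps for W: x_W = 144.5 − 0.5x_Y.
Substituting the second reaction function into the first: x_Y = 148 − 0.5(144.5 − 0.5x_Y), which gives 0.75x_Y = 75.75 ⇒ x_Y = 101.
Then x_W = 144.5 − 0.5·101 = 94.
Price P = 339 − 195 = 144.
Y's profit: (144 − 43)·101 = 10201.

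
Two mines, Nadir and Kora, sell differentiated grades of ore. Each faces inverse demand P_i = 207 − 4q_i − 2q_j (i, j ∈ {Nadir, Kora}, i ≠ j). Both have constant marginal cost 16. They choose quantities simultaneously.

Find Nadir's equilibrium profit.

Mine Nadir's profit: π = q_{Nadir}(207 − 4q_{Nadir} − 2q_{Kora}) − 16q_{Nadir}.
∂π/∂q_{Nadir} = 191 − 8q_{Nadir} − 2q_{Kora} = 0 ⇒ q_{Nadir} = 23.875 − 0.25q_{Kora}.
By symmetry q_{Kora} = q_{Nadir}; substituting into the reaction function, 1.25q_{Nadir} = 23.875 and q_{Nadir} = 19.1.
P_{Nadir} = 207 − 4·19.1 − 2·19.1 = 92.4.
Profit = (92.4 − 16)·19.1 = 1459.24.

1459.24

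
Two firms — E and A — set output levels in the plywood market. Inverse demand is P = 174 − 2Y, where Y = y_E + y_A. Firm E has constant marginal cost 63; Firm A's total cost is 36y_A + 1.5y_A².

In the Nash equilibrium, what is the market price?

104.75

Firm E's profit: π = y_E(174 − 2(y_E + y_A)) − 63y_E.
∂π/∂y_E = 111 − 4y_E − 2y_A = 0, so y_E = 27.75 − 0.5y_A.
For A: ∂π/∂y_A = 138 − 7y_A − 2y_E = 0 ⇒ y_A = 138/7 − (2/7)y_E.
Plugging y_A into E's best response: y_E = 27.75 − 0.5(138/7 − (2/7)y_E) ⇒ (6/7)y_E = 501/28, so y_E = 20.875.
Then y_A = 138/7 − (2/7)·20.875 = 13.75.
Equilibrium price: P = 174 − 2·34.625 = 104.75.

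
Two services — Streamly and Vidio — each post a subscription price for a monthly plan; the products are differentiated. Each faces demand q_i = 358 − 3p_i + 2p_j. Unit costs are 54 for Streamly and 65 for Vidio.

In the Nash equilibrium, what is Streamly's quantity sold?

234.1875

Streamly's profit: π = (p_{Streamly} − 54)(358 − 3p_{Streamly} + 2p_{Vidio}).
∂π/∂p_{Streamly} = 520 − 6p_{Streamly} + 2p_{Vidio} = 0 ⇒ p_{Streamly} = 260/3 + (1/3)p_{Vidio}.
Similarly p_{Vidio} = 553/6 + (1/3)p_{Streamly}.
Solving the two reaction functions simultaneously: (1 − (1/3)(1/3))p_{Streamly} = 260/3 + (1/3)·(553/6), so (8/9)p_{Streamly} = 2113/18 and p_{Streamly} = 132.0625.
Then p_{Vidio} = 553/6 + (1/3)·132.0625 = 136.1875.
q_{Streamly} = 358 − 3·132.0625 + 2·136.1875 = 234.1875.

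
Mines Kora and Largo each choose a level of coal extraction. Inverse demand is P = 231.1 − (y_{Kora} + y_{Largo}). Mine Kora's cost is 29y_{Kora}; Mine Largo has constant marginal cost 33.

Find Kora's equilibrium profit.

4719.69

Mine Kora's profit: π = y_{Kora}(231.1 − (y_{Kora} + y_{Largo})) − 29y_{Kora}.
∂π/∂y_{Kora} = 202.1 − 2y_{Kora} − y_{Largo} = 0, so y_{Kora} = 101.05 − 0.5y_{Largo}.
By the same steps for Largo: y_{Largo} = 99.05 − 0.5y_{Kora}.
Substituting the second reaction function into the first: y_{Kora} = 101.05 − 0.5(99.05 − 0.5y_{Kora}), which gives 0.75y_{Kora} = 51.525 ⇒ y_{Kora} = 68.7.
Then y_{Largo} = 99.05 − 0.5·68.7 = 64.7.
Price P = 231.1 − 133.4 = 97.7.
Kora's profit: (97.7 − 29)·68.7 = 4719.69.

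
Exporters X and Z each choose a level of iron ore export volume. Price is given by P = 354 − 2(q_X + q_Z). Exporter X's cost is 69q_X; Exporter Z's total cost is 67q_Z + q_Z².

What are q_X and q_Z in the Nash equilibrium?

56.8, 28.9

Exporter X's profit: π = q_X(354 − 2(q_X + q_Z)) − 69q_X.
∂π/∂q_X = 285 − 4q_X − 2q_Z = 0, so q_X = 71.25 − 0.5q_Z.
For Z: ∂π/∂q_Z = 287 − 6q_Z − 2q_X = 0 ⇒ q_Z = 287/6 − (1/3)q_X.
Substituting the second reaction function into the first: q_X = 71.25 − 0.5(287/6 − (1/3)q_X), which gives (5/6)q_X = 142/3 ⇒ q_X = 56.8.
Then q_Z = 287/6 − (1/3)·56.8 = 28.9.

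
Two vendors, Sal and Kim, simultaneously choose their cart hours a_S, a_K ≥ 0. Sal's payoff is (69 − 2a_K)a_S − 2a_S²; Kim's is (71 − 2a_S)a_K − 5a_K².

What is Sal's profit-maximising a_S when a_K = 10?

12.25

Expanding Sal's payoff: 69a_S − 2a_Ka_S − 2a_S².
∂π/∂a_S = 69 − 2a_K − 4a_S = 0, so a_S = 17.25 − 0.5a_K.
At a_K = 10: a_S = 17.25 − 0.5·10 = 12.25.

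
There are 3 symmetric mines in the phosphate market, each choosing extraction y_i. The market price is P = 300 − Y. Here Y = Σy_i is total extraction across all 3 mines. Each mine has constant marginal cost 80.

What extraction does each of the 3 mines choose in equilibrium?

A representative mine's profit is π_i = y_i(300 − Y) − 80y_i, with Y = y_i + Σ_{j≠i} y_j.
First-order condition: 220 − 2y_i − Σ_{j≠i} y_j = 0.
With identical mines, set every y_j = y: then 220 − 2y − 2y = 0, i.e. y = 220/4 = 55.

55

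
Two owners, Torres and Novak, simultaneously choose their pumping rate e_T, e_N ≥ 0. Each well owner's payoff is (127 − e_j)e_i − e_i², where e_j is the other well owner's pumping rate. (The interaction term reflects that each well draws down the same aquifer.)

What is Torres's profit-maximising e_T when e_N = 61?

33

Torres's payoff is (127 − e_N)e_T − e_T².
∂π/∂e_T = 127 − e_N − 2e_T = 0, so e_T = 63.5 − 0.5e_N.
At e_N = 61: e_T = 63.5 − 0.5·61 = 33.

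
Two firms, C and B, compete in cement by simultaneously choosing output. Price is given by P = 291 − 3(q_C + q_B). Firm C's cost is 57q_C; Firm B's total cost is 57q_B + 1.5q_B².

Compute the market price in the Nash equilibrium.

Firm C's profit: π = q_C(291 − 3(q_C + q_B)) − 57q_C.
∂π/∂q_C = 234 − 6q_C − 3q_B = 0, so q_C = 39 − 0.5q_B.
For B: ∂π/∂q_B = 234 − 9q_B − 3q_C = 0 ⇒ q_B = 26 − (1/3)q_C.
Plugging q_B into C's best response: q_C = 39 − 0.5(26 − (1/3)q_C) ⇒ (5/6)q_C = 26, so q_C = 31.2.
Then q_B = 26 − (1/3)·31.2 = 15.6.
Equilibrium price: P = 291 − 3·46.8 = 150.6.

150.6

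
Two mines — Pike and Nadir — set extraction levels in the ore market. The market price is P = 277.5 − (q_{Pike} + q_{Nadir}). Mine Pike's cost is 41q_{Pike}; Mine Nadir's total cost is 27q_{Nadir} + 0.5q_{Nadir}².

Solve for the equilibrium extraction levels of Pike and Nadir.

91.8, 52.9

Mine Pike's profit: π = q_{Pike}(277.5 − (q_{Pike} + q_{Nadir})) − 41q_{Pike}.
∂π/∂q_{Pike} = 236.5 − 2q_{Pike} − q_{Nadir} = 0, so q_{Pike} = 118.25 − 0.5q_{Nadir}.
For Nadir: ∂π/∂q_{Nadir} = 250.5 − 3q_{Nadir} − q_{Pike} = 0 ⇒ q_{Nadir} = 83.5 − (1/3)q_{Pike}.
Solving the two reaction functions simultaneously: (1 − (−0.5)(−1/3))q_{Pike} = 118.25 − 0.5·83.5, so (5/6)q_{Pike} = 76.5 and q_{Pike} = 91.8.
Then q_{Nadir} = 83.5 − (1/3)·91.8 = 52.9.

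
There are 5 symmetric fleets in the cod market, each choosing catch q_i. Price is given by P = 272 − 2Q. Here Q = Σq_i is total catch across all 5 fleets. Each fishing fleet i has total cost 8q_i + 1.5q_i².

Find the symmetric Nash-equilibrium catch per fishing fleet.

A representative fishing fleet's profit is π_i = q_i(272 − 2Q) − 8q_i − 1.5q_i², with Q = q_i + Σ_{j≠i} q_j.
First-order condition: 264 − 7q_i − 2Σ_{j≠i} q_j = 0.
With identical fishing fleets, set every q_j = q: then 264 − 7q − 8q = 0, i.e. q = 264/15 = 17.6.

17.6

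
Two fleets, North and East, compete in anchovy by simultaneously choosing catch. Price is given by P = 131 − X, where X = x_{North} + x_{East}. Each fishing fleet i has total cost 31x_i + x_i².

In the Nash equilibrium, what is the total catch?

Fishing fleet North's profit: π = x_{North}(131 − (x_{North} + x_{East})) − 31x_{North} − x_{North}².
∂π/∂x_{North} = 100 − 4x_{North} − x_{East} = 0, so x_{North} = 25 − 0.25x_{East}.
The game is symmetric, so in equilibrium x_{East} = x_{North}: the reaction function gives 1.25x_{North} = 25, hence x_{North} = 20.
Total catch: 20 + 20 = 40.

40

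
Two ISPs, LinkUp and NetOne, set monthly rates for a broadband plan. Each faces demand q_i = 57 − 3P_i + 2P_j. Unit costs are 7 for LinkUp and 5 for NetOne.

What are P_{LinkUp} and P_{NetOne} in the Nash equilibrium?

LinkUp's profit: π = (P_{LinkUp} − 7)(57 − 3P_{LinkUp} + 2P_{NetOne}).
∂π/∂P_{LinkUp} = 78 − 6P_{LinkUp} + 2P_{NetOne} = 0 ⇒ P_{LinkUp} = 13 + (1/3)P_{NetOne}.
Similarly P_{NetOne} = 12 + (1/3)P_{LinkUp}.
Plugging P_{NetOne} into LinkUp's best response: P_{LinkUp} = 13 + (1/3)(12 + (1/3)P_{LinkUp}) ⇒ (8/9)P_{LinkUp} = 17, so P_{LinkUp} = 19.125.
Then P_{NetOne} = 12 + (1/3)·19.125 = 18.375.

19.125, 18.375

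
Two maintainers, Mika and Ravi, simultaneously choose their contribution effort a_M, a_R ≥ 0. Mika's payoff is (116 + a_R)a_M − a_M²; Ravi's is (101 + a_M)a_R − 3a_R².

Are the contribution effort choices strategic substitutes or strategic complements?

Expanding Mika's payoff: 116a_M + a_Ra_M − a_M².
∂π/∂a_M = 116 + a_R − 2a_M = 0, so a_M = 58 + 0.5a_R.
The best-response slope da_M/da_R = 0.5 > 0: the reaction function is upward-sloping, so the choices are strategic complements.

strategic complements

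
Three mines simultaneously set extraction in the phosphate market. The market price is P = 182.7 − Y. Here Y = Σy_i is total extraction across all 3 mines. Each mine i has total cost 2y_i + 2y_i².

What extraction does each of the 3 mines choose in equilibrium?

A representative mine's profit is π_i = y_i(182.7 − Y) − 2y_i − 2y_i², with Y = y_i + Σ_{j≠i} y_j.
First-order condition: 180.7 − 6y_i − Σ_{j≠i} y_j = 0.
Imposing symmetry (y_j = y for all j) turns Σ_{j≠i} y_j into 2y, so 180.7 = 8y and y = 22.5875.

22.5875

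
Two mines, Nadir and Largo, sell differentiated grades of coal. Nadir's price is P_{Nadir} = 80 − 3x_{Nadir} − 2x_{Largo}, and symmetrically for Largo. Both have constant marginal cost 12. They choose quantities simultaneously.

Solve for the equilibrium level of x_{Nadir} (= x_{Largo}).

8.5

Mine Nadir's profit: π = x_{Nadir}(80 − 3x_{Nadir} − 2x_{Largo}) − 12x_{Nadir}.
∂π/∂x_{Nadir} = 68 − 6x_{Nadir} − 2x_{Largo} = 0 ⇒ x_{Nadir} = 34/3 − (1/3)x_{Largo}.
By symmetry x_{Largo} = x_{Nadir}; substituting into the reaction function, (4/3)x_{Nadir} = 34/3 and x_{Nadir} = 8.5.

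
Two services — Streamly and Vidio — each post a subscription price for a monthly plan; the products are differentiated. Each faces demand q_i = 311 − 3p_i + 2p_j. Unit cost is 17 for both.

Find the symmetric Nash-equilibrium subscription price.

90.5

Streamly's profit: π = (p_{Streamly} − 17)(311 − 3p_{Streamly} + 2p_{Vidio}).
∂π/∂p_{Streamly} = 362 − 6p_{Streamly} + 2p_{Vidio} = 0 ⇒ p_{Streamly} = 181/3 + (1/3)p_{Vidio}.
By symmetry p_{Vidio} = p_{Streamly}; substituting into the reaction function, (2/3)p_{Streamly} = 181/3 and p_{Streamly} = 90.5.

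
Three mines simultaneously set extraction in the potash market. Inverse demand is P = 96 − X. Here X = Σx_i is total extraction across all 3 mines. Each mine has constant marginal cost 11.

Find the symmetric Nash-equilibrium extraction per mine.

21.25

A representative mine's profit is π_i = x_i(96 − X) − 11x_i, with X = x_i + Σ_{j≠i} x_j.
First-order condition: 85 − 2x_i − Σ_{j≠i} x_j = 0.
In a symmetric equilibrium every mine chooses the same x, so Σ_{j≠i} x_j = 2x. The condition becomes 85 − 4x = 0, giving x = 85/4 = 21.25.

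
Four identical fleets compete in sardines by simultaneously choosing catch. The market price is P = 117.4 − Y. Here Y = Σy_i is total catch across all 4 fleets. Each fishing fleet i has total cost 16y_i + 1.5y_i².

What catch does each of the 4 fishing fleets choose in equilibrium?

A representative fishing fleet's profit is π_i = y_i(117.4 − Y) − 16y_i − 1.5y_i², with Y = y_i + Σ_{j≠i} y_j.
First-order condition: 101.4 − 5y_i − Σ_{j≠i} y_j = 0.
In a symmetric equilibrium every fishing fleet chooses the same y, so Σ_{j≠i} y_j = 3y. The condition becomes 101.4 − 8y = 0, giving y = 101.4/8 = 12.675.

12.675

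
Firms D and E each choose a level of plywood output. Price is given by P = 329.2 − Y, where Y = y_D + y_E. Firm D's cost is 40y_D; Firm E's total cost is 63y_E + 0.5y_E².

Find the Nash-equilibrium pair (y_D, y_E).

Firm D's profit: π = y_D(329.2 − (y_D + y_E)) − 40y_D.
∂π/∂y_D = 289.2 − 2y_D − y_E = 0, so y_D = 144.6 − 0.5y_E.
For E: ∂π/∂y_E = 266.2 − 3y_E − y_D = 0 ⇒ y_E = 1331/15 − (1/3)y_D.
Solving the two reaction functions simultaneously: (1 − (−0.5)(−1/3))y_D = 144.6 − 0.5·(1331/15), so (5/6)y_D = 3007/30 and y_D = 120.28.
Then y_E = 1331/15 − (1/3)·120.28 = 48.64.

120.28, 48.64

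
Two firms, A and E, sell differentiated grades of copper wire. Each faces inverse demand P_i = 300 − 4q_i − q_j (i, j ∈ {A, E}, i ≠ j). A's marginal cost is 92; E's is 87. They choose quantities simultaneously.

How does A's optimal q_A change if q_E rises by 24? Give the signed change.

Firm A's profit: π = q_A(300 − 4q_A − q_E) − 92q_A.
∂π/∂q_A = 208 − 8q_A − q_E = 0 ⇒ q_A = 26 − 0.125q_E.
The reaction-function slope is −0.125, so a 24-unit rise in q_E moves q_A by −0.125 × 24 = −3. A's best response falls — the actions are strategic substitutes.

-3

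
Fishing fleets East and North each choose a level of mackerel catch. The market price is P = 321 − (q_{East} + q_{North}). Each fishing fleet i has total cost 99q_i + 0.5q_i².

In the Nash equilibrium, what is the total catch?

111

Fishing fleet East's profit: π = q_{East}(321 − (q_{East} + q_{North})) − 99q_{East} − 0.5q_{East}².
∂π/∂q_{East} = 222 − 3q_{East} − q_{North} = 0, so q_{East} = 74 − (1/3)q_{North}.
By symmetry q_{North} = q_{East}; substituting into the reaction function, (4/3)q_{East} = 74 and q_{East} = 55.5.
Total catch: 55.5 + 55.5 = 111.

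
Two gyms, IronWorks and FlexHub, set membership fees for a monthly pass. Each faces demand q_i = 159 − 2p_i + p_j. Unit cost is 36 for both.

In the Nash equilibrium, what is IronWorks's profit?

3362

IronWorks's profit: π = (p_{IronWorks} − 36)(159 − 2p_{IronWorks} + p_{FlexHub}).
∂π/∂p_{IronWorks} = 231 − 4p_{IronWorks} + p_{FlexHub} = 0 ⇒ p_{IronWorks} = 57.75 + 0.25p_{FlexHub}.
By symmetry p_{FlexHub} = p_{IronWorks}; substituting into the reaction function, 0.75p_{IronWorks} = 57.75 and p_{IronWorks} = 77.
q_{IronWorks} = 159 − 2·77 + 77 = 82.
Profit = (77 − 36)·82 = 3362.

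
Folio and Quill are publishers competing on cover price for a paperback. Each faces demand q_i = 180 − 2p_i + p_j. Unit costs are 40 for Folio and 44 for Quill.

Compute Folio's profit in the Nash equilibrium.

4455.68

Folio's profit: π = (p_{Folio} − 40)(180 − 2p_{Folio} + p_{Quill}).
∂π/∂p_{Folio} = 260 − 4p_{Folio} + p_{Quill} = 0 ⇒ p_{Folio} = 65 + 0.25p_{Quill}.
Similarly p_{Quill} = 67 + 0.25p_{Folio}.
Substituting the second reaction function into the first: p_{Folio} = 65 + 0.25(67 + 0.25p_{Folio}), which gives 0.9375p_{Folio} = 81.75 ⇒ p_{Folio} = 87.2.
Then p_{Quill} = 67 + 0.25·87.2 = 88.8.
q_{Folio} = 180 − 2·87.2 + 88.8 = 94.4.
Profit = (87.2 − 40)·94.4 = 4455.68.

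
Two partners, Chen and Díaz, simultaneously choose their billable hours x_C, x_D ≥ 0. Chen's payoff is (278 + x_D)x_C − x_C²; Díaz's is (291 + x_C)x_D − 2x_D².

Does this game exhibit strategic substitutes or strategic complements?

Expanding Chen's payoff: 278x_C + x_Dx_C − x_C².
∂π/∂x_C = 278 + x_D − 2x_C = 0, so x_C = 139 + 0.5x_D.
The best-response slope dx_C/dx_D = 0.5 > 0: the reaction function is upward-sloping, so the choices are strategic complements.

strategic complements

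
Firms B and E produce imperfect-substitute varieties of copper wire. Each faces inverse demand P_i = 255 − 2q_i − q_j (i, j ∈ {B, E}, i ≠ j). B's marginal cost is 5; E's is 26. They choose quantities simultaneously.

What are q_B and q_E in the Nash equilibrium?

51.4, 44.4

Firm B's profit: π = q_B(255 − 2q_B − q_E) − 5q_B.
∂π/∂q_B = 250 − 4q_B − q_E = 0 ⇒ q_B = 62.5 − 0.25q_E.
Similarly q_E = 57.25 − 0.25q_B.
Solving the two reaction functions simultaneously: (1 − (−0.25)(−0.25))q_B = 62.5 − 0.25·57.25, so 0.9375q_B = 48.1875 and q_B = 51.4.
Then q_E = 57.25 − 0.25·51.4 = 44.4.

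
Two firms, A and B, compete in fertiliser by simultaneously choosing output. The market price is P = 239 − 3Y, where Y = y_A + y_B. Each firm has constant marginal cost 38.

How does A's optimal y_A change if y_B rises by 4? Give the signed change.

Firm A's profit: π = y_A(239 − 3(y_A + y_B)) − 38y_A.
∂π/∂y_A = 201 − 6y_A − 3y_B = 0, so y_A = 33.5 − 0.5y_B.
The reaction-function slope is −0.5, so a 4-unit rise in y_B moves y_A by −0.5 × 4 = −2. A's best response falls — the actions are strategic substitutes.

-2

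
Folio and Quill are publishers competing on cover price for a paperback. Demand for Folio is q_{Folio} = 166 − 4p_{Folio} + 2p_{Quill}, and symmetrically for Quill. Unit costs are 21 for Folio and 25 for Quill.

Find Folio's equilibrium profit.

1797.76

Folio's profit: π = (p_{Folio} − 21)(166 − 4p_{Folio} + 2p_{Quill}).
∂π/∂p_{Folio} = 250 − 8p_{Folio} + 2p_{Quill} = 0 ⇒ p_{Folio} = 31.25 + 0.25p_{Quill}.
Similarly p_{Quill} = 33.25 + 0.25p_{Folio}.
Substituting the second reaction function into the first: p_{Folio} = 31.25 + 0.25(33.25 + 0.25p_{Folio}), which gives 0.9375p_{Folio} = 39.5625 ⇒ p_{Folio} = 42.2.
Then p_{Quill} = 33.25 + 0.25·42.2 = 43.8.
q_{Folio} = 166 − 4·42.2 + 2·43.8 = 84.8.
Profit = (42.2 − 21)·84.8 = 1797.76.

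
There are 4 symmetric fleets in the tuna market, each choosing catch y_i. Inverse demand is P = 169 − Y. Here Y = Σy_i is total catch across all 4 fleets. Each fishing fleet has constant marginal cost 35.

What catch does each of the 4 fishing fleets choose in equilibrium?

26.8

A representative fishing fleet's profit is π_i = y_i(169 − Y) − 35y_i, with Y = y_i + Σ_{j≠i} y_j.
First-order condition: 134 − 2y_i − Σ_{j≠i} y_j = 0.
In a symmetric equilibrium every fishing fleet chooses the same y, so Σ_{j≠i} y_j = 3y. The condition becomes 134 − 5y = 0, giving y = 134/5 = 26.8.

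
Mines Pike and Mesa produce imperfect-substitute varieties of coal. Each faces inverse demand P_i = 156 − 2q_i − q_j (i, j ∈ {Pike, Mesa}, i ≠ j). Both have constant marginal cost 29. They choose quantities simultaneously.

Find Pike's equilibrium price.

79.8

Mine Pike's profit: π = q_{Pike}(156 − 2q_{Pike} − q_{Mesa}) − 29q_{Pike}.
∂π/∂q_{Pike} = 127 − 4q_{Pike} − q_{Mesa} = 0 ⇒ q_{Pike} = 31.75 − 0.25q_{Mesa}.
The game is symmetric, so in equilibrium q_{Mesa} = q_{Pike}: the reaction function gives 1.25q_{Pike} = 31.75, hence q_{Pike} = 25.4.
P_{Pike} = 156 − 2·25.4 − 25.4 = 79.8.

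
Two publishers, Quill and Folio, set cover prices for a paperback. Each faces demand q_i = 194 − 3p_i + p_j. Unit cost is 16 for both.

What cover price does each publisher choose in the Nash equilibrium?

Quill's profit: π = (p_{Quill} − 16)(194 − 3p_{Quill} + p_{Folio}).
∂π/∂p_{Quill} = 242 − 6p_{Quill} + p_{Folio} = 0 ⇒ p_{Quill} = 121/3 + (1/6)p_{Folio}.
Setting p_{Quill} = p_{Folio} in the reaction function: p_{Quill} = 121/3 + (1/6)p_{Quill}, so p_{Quill} = (121/3) / (5/6) = 48.4.

48.4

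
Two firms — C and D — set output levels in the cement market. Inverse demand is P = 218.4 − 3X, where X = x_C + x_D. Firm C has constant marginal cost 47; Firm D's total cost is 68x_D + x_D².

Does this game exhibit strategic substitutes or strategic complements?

Firm C's profit: π = x_C(218.4 − 3(x_C + x_D)) − 47x_C.
∂π/∂x_C = 171.4 − 6x_C − 3x_D = 0, so x_C = 857/30 − 0.5x_D.
The best-response slope dx_C/dx_D = −0.5 < 0: the reaction function is downward-sloping, so the choices are strategic substitutes.

strategic substitutes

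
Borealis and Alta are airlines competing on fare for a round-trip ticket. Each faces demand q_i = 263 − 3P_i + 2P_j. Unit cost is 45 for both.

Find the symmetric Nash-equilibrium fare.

99.5

Borealis's profit: π = (P_{Borealis} − 45)(263 − 3P_{Borealis} + 2P_{Alta}).
∂π/∂P_{Borealis} = 398 − 6P_{Borealis} + 2P_{Alta} = 0 ⇒ P_{Borealis} = 199/3 + (1/3)P_{Alta}.
By symmetry P_{Alta} = P_{Borealis}; substituting into the reaction function, (2/3)P_{Borealis} = 199/3 and P_{Borealis} = 99.5.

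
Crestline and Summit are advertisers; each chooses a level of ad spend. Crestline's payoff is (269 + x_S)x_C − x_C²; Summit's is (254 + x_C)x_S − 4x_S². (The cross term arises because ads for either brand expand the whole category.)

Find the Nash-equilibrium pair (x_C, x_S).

160.4, 51.8

Expanding Crestline's payoff: 269x_C + x_Sx_C − x_C².
∂π/∂x_C = 269 + x_S − 2x_C = 0, so x_C = 134.5 + 0.5x_S.
Likewise for Summit: x_S = 31.75 + 0.125x_C.
Substituting the second reaction function into the first: x_C = 134.5 + 0.5(31.75 + 0.125x_C), which gives 0.9375x_C = 150.375 ⇒ x_C = 160.4.
Then x_S = 31.75 + 0.125·160.4 = 51.8.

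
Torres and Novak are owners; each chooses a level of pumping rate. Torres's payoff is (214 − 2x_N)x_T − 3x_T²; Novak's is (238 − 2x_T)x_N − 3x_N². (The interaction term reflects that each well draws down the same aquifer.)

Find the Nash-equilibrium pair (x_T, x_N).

25.25, 31.25

Expanding Torres's payoff: 214x_T − 2x_Nx_T − 3x_T².
∂π/∂x_T = 214 − 2x_N − 6x_T = 0, so x_T = 107/3 − (1/3)x_N.
Likewise for Novak: x_N = 119/3 − (1/3)x_T.
Substituting the second reaction function into the first: x_T = 107/3 − (1/3)(119/3 − (1/3)x_T), which gives (8/9)x_T = 202/9 ⇒ x_T = 25.25.
Then x_N = 119/3 − (1/3)·25.25 = 31.25.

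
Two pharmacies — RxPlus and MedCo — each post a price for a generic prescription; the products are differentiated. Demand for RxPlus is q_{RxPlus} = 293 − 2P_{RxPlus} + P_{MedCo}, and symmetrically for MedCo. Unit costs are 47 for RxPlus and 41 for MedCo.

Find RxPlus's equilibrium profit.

13186.88

RxPlus's profit: π = (P_{RxPlus} − 47)(293 − 2P_{RxPlus} + P_{MedCo}).
∂π/∂P_{RxPlus} = 387 − 4P_{RxPlus} + P_{MedCo} = 0 ⇒ P_{RxPlus} = 96.75 + 0.25P_{MedCo}.
Similarly P_{MedCo} = 93.75 + 0.25P_{RxPlus}.
Substituting the second reaction function into the first: P_{RxPlus} = 96.75 + 0.25(93.75 + 0.25P_{RxPlus}), which gives 0.9375P_{RxPlus} = 120.1875 ⇒ P_{RxPlus} = 128.2.
Then P_{MedCo} = 93.75 + 0.25·128.2 = 125.8.
q_{RxPlus} = 293 − 2·128.2 + 125.8 = 162.4.
Profit = (128.2 − 47)·162.4 = 13186.88.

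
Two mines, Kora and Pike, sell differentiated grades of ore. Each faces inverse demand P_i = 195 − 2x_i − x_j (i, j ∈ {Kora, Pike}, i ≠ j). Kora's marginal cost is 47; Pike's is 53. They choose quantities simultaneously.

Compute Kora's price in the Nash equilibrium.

Mine Kora's profit: π = x_{Kora}(195 − 2x_{Kora} − x_{Pike}) − 47x_{Kora}.
∂π/∂x_{Kora} = 148 − 4x_{Kora} − x_{Pike} = 0 ⇒ x_{Kora} = 37 − 0.25x_{Pike}.
Similarly x_{Pike} = 35.5 − 0.25x_{Kora}.
Plugging x_{Pike} into Kora's best response: x_{Kora} = 37 − 0.25(35.5 − 0.25x_{Kora}) ⇒ 0.9375x_{Kora} = 28.125, so x_{Kora} = 30.
Then x_{Pike} = 35.5 − 0.25·30 = 28.
P_{Kora} = 195 − 2·30 − 28 = 107.

107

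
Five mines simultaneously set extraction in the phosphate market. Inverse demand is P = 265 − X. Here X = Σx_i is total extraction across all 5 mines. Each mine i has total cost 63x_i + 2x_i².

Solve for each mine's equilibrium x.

A representative mine's profit is π_i = x_i(265 − X) − 63x_i − 2x_i², with X = x_i + Σ_{j≠i} x_j.
First-order condition: 202 − 6x_i − Σ_{j≠i} x_j = 0.
With identical mines, set every x_j = x: then 202 − 6x − 4x = 0, i.e. x = 202/10 = 20.2.

20.2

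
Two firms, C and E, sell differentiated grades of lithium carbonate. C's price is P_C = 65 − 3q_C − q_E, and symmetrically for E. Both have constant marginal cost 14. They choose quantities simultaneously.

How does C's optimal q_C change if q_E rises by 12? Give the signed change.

Firm C's profit: π = q_C(65 − 3q_C − q_E) − 14q_C.
∂π/∂q_C = 51 − 6q_C − q_E = 0 ⇒ q_C = 8.5 − (1/6)q_E.
The reaction-function slope is −1/6, so a 12-unit rise in q_E moves q_C by −1/6 × 12 = −2. C's best response falls — the actions are strategic substitutes.

-2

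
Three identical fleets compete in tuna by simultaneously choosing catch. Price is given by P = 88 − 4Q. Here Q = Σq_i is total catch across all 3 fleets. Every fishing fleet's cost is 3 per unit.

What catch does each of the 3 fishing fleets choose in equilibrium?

5.3125

A representative fishing fleet's profit is π_i = q_i(88 − 4Q) − 3q_i, with Q = q_i + Σ_{j≠i} q_j.
First-order condition: 85 − 8q_i − 4Σ_{j≠i} q_j = 0.
Imposing symmetry (q_j = q for all j) turns Σ_{j≠i} q_j into 2q, so 85 = 16q and q = 5.3125.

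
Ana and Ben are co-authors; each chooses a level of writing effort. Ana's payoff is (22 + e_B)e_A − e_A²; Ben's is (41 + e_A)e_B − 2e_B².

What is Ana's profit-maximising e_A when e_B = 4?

Expanding Ana's payoff: 22e_A + e_Be_A − e_A².
∂π/∂e_A = 22 + e_B − 2e_A = 0, so e_A = 11 + 0.5e_B.
At e_B = 4: e_A = 11 + 0.5·4 = 13.

13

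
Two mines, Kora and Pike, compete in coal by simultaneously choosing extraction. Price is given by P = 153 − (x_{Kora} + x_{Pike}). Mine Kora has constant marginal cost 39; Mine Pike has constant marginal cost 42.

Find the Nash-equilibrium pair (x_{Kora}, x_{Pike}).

Mine Kora's profit: π = x_{Kora}(153 − (x_{Kora} + x_{Pike})) − 39x_{Kora}.
∂π/∂x_{Kora} = 114 − 2x_{Kora} − x_{Pike} = 0, so x_{Kora} = 57 − 0.5x_{Pike}.
By the same steps for Pike: x_{Pike} = 55.5 − 0.5x_{Kora}.
Plugging x_{Pike} into Kora's best response: x_{Kora} = 57 − 0.5(55.5 − 0.5x_{Kora}) ⇒ 0.75x_{Kora} = 29.25, so x_{Kora} = 39.
Then x_{Pike} = 55.5 − 0.5·39 = 36.

39, 36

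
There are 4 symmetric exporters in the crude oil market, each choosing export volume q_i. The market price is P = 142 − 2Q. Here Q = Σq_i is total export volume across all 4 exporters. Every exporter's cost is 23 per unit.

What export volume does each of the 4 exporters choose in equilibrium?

A representative exporter's profit is π_i = q_i(142 − 2Q) − 23q_i, with Q = q_i + Σ_{j≠i} q_j.
First-order condition: 119 − 4q_i − 2Σ_{j≠i} q_j = 0.
Imposing symmetry (q_j = q for all j) turns Σ_{j≠i} q_j into 3q, so 119 = 10q and q = 11.9.

11.9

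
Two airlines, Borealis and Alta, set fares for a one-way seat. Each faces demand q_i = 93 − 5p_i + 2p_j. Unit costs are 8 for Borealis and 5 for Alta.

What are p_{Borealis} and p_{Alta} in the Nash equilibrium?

16.3125, 15.0625

Borealis's profit: π = (p_{Borealis} − 8)(93 − 5p_{Borealis} + 2p_{Alta}).
∂π/∂p_{Borealis} = 133 − 10p_{Borealis} + 2p_{Alta} = 0 ⇒ p_{Borealis} = 13.3 + 0.2p_{Alta}.
Similarly p_{Alta} = 11.8 + 0.2p_{Borealis}.
Plugging p_{Alta} into Borealis's best response: p_{Borealis} = 13.3 + 0.2(11.8 + 0.2p_{Borealis}) ⇒ 0.96p_{Borealis} = 15.66, so p_{Borealis} = 16.3125.
Then p_{Alta} = 11.8 + 0.2·16.3125 = 15.0625.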